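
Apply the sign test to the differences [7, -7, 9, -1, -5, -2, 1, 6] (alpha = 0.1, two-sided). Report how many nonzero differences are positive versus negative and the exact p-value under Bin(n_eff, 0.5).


Step 1: Discard zero differences. Original n = 8; n_eff = number of nonzero differences = 8.
Nonzero differences (with sign): +7, -7, +9, -1, -5, -2, +1, +6
Step 2: Count signs: positive = 4, negative = 4.
Step 3: Under H0: P(positive) = 0.5, so the number of positives S ~ Bin(8, 0.5).
Step 4: Two-sided exact p-value = sum of Bin(8,0.5) probabilities at or below the observed probability = 1.000000.
Step 5: alpha = 0.1. fail to reject H0.

n_eff = 8, pos = 4, neg = 4, p = 1.000000, fail to reject H0.


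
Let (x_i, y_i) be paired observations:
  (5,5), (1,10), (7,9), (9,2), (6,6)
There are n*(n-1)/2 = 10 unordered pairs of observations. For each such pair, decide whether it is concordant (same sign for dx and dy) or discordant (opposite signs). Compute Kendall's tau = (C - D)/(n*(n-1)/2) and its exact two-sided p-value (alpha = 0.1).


Step 1: Enumerate the 10 unordered pairs (i,j) with i<j and classify each by sign(x_j-x_i) * sign(y_j-y_i).
  (1,2):dx=-4,dy=+5->D; (1,3):dx=+2,dy=+4->C; (1,4):dx=+4,dy=-3->D; (1,5):dx=+1,dy=+1->C
  (2,3):dx=+6,dy=-1->D; (2,4):dx=+8,dy=-8->D; (2,5):dx=+5,dy=-4->D; (3,4):dx=+2,dy=-7->D
  (3,5):dx=-1,dy=-3->C; (4,5):dx=-3,dy=+4->D
Step 2: C = 3, D = 7, total pairs = 10.
Step 3: tau = (C - D)/(n(n-1)/2) = (3 - 7)/10 = -0.400000.
Step 4: Exact two-sided p-value (enumerate n! = 120 permutations of y under H0): p = 0.483333.
Step 5: alpha = 0.1. fail to reject H0.

tau_b = -0.4000 (C=3, D=7), p = 0.483333, fail to reject H0.


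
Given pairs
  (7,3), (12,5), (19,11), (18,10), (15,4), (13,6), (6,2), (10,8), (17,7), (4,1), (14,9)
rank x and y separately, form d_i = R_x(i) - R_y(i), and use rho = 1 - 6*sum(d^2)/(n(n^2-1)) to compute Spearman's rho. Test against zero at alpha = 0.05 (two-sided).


Step 1: Rank x and y separately (midranks; no ties here).
rank(x): 7->3, 12->5, 19->11, 18->10, 15->8, 13->6, 6->2, 10->4, 17->9, 4->1, 14->7
rank(y): 3->3, 5->5, 11->11, 10->10, 4->4, 6->6, 2->2, 8->8, 7->7, 1->1, 9->9
Step 2: d_i = R_x(i) - R_y(i); compute d_i^2.
  (3-3)^2=0, (5-5)^2=0, (11-11)^2=0, (10-10)^2=0, (8-4)^2=16, (6-6)^2=0, (2-2)^2=0, (4-8)^2=16, (9-7)^2=4, (1-1)^2=0, (7-9)^2=4
sum(d^2) = 40.
Step 3: rho = 1 - 6*40 / (11*(11^2 - 1)) = 1 - 240/1320 = 0.818182.
Step 4: Under H0, t = rho * sqrt((n-2)/(1-rho^2)) = 4.2691 ~ t(9).
Step 5: Two-sided p-value from the t-distribution with 9 df = 0.002083.
Step 6: alpha = 0.05. reject H0.

rho = 0.8182, p = 0.002083, reject H0 at alpha = 0.05.


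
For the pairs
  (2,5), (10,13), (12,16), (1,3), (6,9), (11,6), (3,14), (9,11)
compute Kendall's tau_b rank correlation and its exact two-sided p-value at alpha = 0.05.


Step 1: Enumerate the 28 unordered pairs (i,j) with i<j and classify each by sign(x_j-x_i) * sign(y_j-y_i).
  (1,2):dx=+8,dy=+8->C; (1,3):dx=+10,dy=+11->C; (1,4):dx=-1,dy=-2->C; (1,5):dx=+4,dy=+4->C
  (1,6):dx=+9,dy=+1->C; (1,7):dx=+1,dy=+9->C; (1,8):dx=+7,dy=+6->C; (2,3):dx=+2,dy=+3->C
  (2,4):dx=-9,dy=-10->C; (2,5):dx=-4,dy=-4->C; (2,6):dx=+1,dy=-7->D; (2,7):dx=-7,dy=+1->D
  (2,8):dx=-1,dy=-2->C; (3,4):dx=-11,dy=-13->C; (3,5):dx=-6,dy=-7->C; (3,6):dx=-1,dy=-10->C
  (3,7):dx=-9,dy=-2->C; (3,8):dx=-3,dy=-5->C; (4,5):dx=+5,dy=+6->C; (4,6):dx=+10,dy=+3->C
  (4,7):dx=+2,dy=+11->C; (4,8):dx=+8,dy=+8->C; (5,6):dx=+5,dy=-3->D; (5,7):dx=-3,dy=+5->D
  (5,8):dx=+3,dy=+2->C; (6,7):dx=-8,dy=+8->D; (6,8):dx=-2,dy=+5->D; (7,8):dx=+6,dy=-3->D
Step 2: C = 21, D = 7, total pairs = 28.
Step 3: tau = (C - D)/(n(n-1)/2) = (21 - 7)/28 = 0.500000.
Step 4: Exact two-sided p-value (enumerate n! = 40320 permutations of y under H0): p = 0.108681.
Step 5: alpha = 0.05. fail to reject H0.

tau_b = 0.5000 (C=21, D=7), p = 0.108681, fail to reject H0.


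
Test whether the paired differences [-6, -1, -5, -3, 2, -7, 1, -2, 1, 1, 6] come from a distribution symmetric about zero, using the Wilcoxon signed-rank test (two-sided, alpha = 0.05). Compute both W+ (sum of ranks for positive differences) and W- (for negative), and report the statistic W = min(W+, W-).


Step 1: Drop any zero differences (none here) and take |d_i|.
|d| = [6, 1, 5, 3, 2, 7, 1, 2, 1, 1, 6]
Step 2: Midrank |d_i| (ties get averaged ranks).
ranks: |6|->9.5, |1|->2.5, |5|->8, |3|->7, |2|->5.5, |7|->11, |1|->2.5, |2|->5.5, |1|->2.5, |1|->2.5, |6|->9.5
Step 3: Attach original signs; sum ranks with positive sign and with negative sign.
W+ = 5.5 + 2.5 + 2.5 + 2.5 + 9.5 = 22.5
W- = 9.5 + 2.5 + 8 + 7 + 11 + 5.5 = 43.5
(Check: W+ + W- = 66 should equal n(n+1)/2 = 66.)
Step 4: Test statistic W = min(W+, W-) = 22.5.
Step 5: Ties in |d|, so use the tie-corrected normal approximation.
        E[W] = n(n+1)/4 = 11*12/4 = 33.
        Tie groups: |d|=1 (t=4), |d|=2 (t=2), |d|=6 (t=2); sum(t^3 - t) = 72.
        Var[W] = n(n+1)(2n+1)/24 - sum(t^3-t)/48 = 3036/24 - 72/48 = 125.
        z = (W - E[W]) / sqrt(Var[W]) = (22.5 - 33) / 11.1803 = -0.9391.
        Two-sided p = 2*Phi(z) = 0.347654.
Step 6: alpha = 0.05. fail to reject H0.

W+ = 22.5, W- = 43.5, W = min = 22.5, p = 0.347654, fail to reject H0.


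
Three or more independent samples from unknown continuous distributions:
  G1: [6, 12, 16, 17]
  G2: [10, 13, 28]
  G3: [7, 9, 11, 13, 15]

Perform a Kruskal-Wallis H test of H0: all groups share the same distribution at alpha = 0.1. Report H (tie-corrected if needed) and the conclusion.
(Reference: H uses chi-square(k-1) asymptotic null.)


Step 1: Combine all N = 12 observations and assign midranks.
sorted (value, group, rank): (6,G1,1), (7,G3,2), (9,G3,3), (10,G2,4), (11,G3,5), (12,G1,6), (13,G2,7.5), (13,G3,7.5), (15,G3,9), (16,G1,10), (17,G1,11), (28,G2,12)
Step 2: Sum ranks within each group.
R_1 = 28 (n_1 = 4)
R_2 = 23.5 (n_2 = 3)
R_3 = 26.5 (n_3 = 5)
Step 3: H = 12/(N(N+1)) * sum(R_i^2/n_i) - 3(N+1)
     = 12/(12*13) * (28^2/4 + 23.5^2/3 + 26.5^2/5) - 3*13
     = 0.076923 * 520.533 - 39
     = 1.041026.
Step 4: Ties present; correction factor C = 1 - 6/(12^3 - 12) = 0.996503. Corrected H = 1.041026 / 0.996503 = 1.044678.
Step 5: Under H0, H ~ chi^2(2); p-value = 0.593131.
Step 6: alpha = 0.1. fail to reject H0.

H = 1.0447, df = 2, p = 0.593131, fail to reject H0.


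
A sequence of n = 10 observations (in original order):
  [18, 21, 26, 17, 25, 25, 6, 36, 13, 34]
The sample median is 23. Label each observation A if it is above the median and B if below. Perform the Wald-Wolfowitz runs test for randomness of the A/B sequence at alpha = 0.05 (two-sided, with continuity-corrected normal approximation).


Step 1: Compute median = 23; label A = above, B = below.
Labels in order: BBABAABABA  (n_A = 5, n_B = 5)
Step 2: Count runs R = 8.
Step 3: Under H0 (random ordering), E[R] = 2*n_A*n_B/(n_A+n_B) + 1 = 2*5*5/10 + 1 = 6.0000.
        Var[R] = 2*n_A*n_B*(2*n_A*n_B - n_A - n_B) / ((n_A+n_B)^2 * (n_A+n_B-1)) = 2000/900 = 2.2222.
        SD[R] = 1.4907.
Step 4: Continuity-corrected z = (R - 0.5 - E[R]) / SD[R] = (8 - 0.5 - 6.0000) / 1.4907 = 1.0062.
Step 5: Two-sided p-value via normal approximation = 2*(1 - Phi(|z|)) = 0.314305.
Step 6: alpha = 0.05. fail to reject H0.

R = 8, z = 1.0062, p = 0.314305, fail to reject H0.


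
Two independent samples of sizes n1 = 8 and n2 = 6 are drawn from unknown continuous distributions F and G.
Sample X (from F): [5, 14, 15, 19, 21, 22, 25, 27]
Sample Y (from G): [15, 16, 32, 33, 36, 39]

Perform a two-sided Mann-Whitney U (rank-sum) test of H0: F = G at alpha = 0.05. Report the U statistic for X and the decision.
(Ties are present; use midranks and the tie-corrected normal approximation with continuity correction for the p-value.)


Step 1: Combine and sort all 14 observations; assign midranks.
sorted (value, group): (5,X), (14,X), (15,X), (15,Y), (16,Y), (19,X), (21,X), (22,X), (25,X), (27,X), (32,Y), (33,Y), (36,Y), (39,Y)
ranks: 5->1, 14->2, 15->3.5, 15->3.5, 16->5, 19->6, 21->7, 22->8, 25->9, 27->10, 32->11, 33->12, 36->13, 39->14
Step 2: Rank sum for X: R1 = 1 + 2 + 3.5 + 6 + 7 + 8 + 9 + 10 = 46.5.
Step 3: U_X = R1 - n1(n1+1)/2 = 46.5 - 8*9/2 = 46.5 - 36 = 10.5.
       U_Y = n1*n2 - U_X = 48 - 10.5 = 37.5.
Step 4: Ties are present, so use the tie-corrected normal approximation (with continuity correction) for the p-value.
Step 5: p-value = 0.092930; compare to alpha = 0.05. fail to reject H0.

U_X = 10.5, p = 0.092930, fail to reject H0 at alpha = 0.05.


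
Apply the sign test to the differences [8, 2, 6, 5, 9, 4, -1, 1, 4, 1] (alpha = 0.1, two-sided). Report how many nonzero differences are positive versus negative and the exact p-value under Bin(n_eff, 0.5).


Step 1: Discard zero differences. Original n = 10; n_eff = number of nonzero differences = 10.
Nonzero differences (with sign): +8, +2, +6, +5, +9, +4, -1, +1, +4, +1
Step 2: Count signs: positive = 9, negative = 1.
Step 3: Under H0: P(positive) = 0.5, so the number of positives S ~ Bin(10, 0.5).
Step 4: Two-sided exact p-value = sum of Bin(10,0.5) probabilities at or below the observed probability = 0.021484.
Step 5: alpha = 0.1. reject H0.

n_eff = 10, pos = 9, neg = 1, p = 0.021484, reject H0.


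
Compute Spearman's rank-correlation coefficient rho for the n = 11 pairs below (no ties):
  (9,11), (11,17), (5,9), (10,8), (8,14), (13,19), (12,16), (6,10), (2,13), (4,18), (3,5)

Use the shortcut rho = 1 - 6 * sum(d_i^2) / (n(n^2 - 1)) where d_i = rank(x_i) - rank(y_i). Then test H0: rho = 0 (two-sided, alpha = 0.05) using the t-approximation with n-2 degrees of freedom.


Step 1: Rank x and y separately (midranks; no ties here).
rank(x): 9->7, 11->9, 5->4, 10->8, 8->6, 13->11, 12->10, 6->5, 2->1, 4->3, 3->2
rank(y): 11->5, 17->9, 9->3, 8->2, 14->7, 19->11, 16->8, 10->4, 13->6, 18->10, 5->1
Step 2: d_i = R_x(i) - R_y(i); compute d_i^2.
  (7-5)^2=4, (9-9)^2=0, (4-3)^2=1, (8-2)^2=36, (6-7)^2=1, (11-11)^2=0, (10-8)^2=4, (5-4)^2=1, (1-6)^2=25, (3-10)^2=49, (2-1)^2=1
sum(d^2) = 122.
Step 3: rho = 1 - 6*122 / (11*(11^2 - 1)) = 1 - 732/1320 = 0.445455.
Step 4: Under H0, t = rho * sqrt((n-2)/(1-rho^2)) = 1.4926 ~ t(9).
Step 5: Two-sided p-value from the t-distribution with 9 df = 0.169733.
Step 6: alpha = 0.05. fail to reject H0.

rho = 0.4455, p = 0.169733, fail to reject H0 at alpha = 0.05.


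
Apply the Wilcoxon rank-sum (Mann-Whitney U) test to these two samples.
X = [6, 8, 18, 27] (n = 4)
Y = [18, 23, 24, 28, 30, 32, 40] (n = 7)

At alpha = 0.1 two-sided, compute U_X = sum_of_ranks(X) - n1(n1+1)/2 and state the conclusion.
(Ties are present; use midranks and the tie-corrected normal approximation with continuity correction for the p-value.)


Step 1: Combine and sort all 11 observations; assign midranks.
sorted (value, group): (6,X), (8,X), (18,X), (18,Y), (23,Y), (24,Y), (27,X), (28,Y), (30,Y), (32,Y), (40,Y)
ranks: 6->1, 8->2, 18->3.5, 18->3.5, 23->5, 24->6, 27->7, 28->8, 30->9, 32->10, 40->11
Step 2: Rank sum for X: R1 = 1 + 2 + 3.5 + 7 = 13.5.
Step 3: U_X = R1 - n1(n1+1)/2 = 13.5 - 4*5/2 = 13.5 - 10 = 3.5.
       U_Y = n1*n2 - U_X = 28 - 3.5 = 24.5.
Step 4: Ties are present, so use the tie-corrected normal approximation (with continuity correction) for the p-value.
Step 5: p-value = 0.058207; compare to alpha = 0.1. reject H0.

U_X = 3.5, p = 0.058207, reject H0 at alpha = 0.1.


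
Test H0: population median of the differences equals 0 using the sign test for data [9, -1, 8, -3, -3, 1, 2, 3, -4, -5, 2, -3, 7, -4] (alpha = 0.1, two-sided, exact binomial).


Step 1: Discard zero differences. Original n = 14; n_eff = number of nonzero differences = 14.
Nonzero differences (with sign): +9, -1, +8, -3, -3, +1, +2, +3, -4, -5, +2, -3, +7, -4
Step 2: Count signs: positive = 7, negative = 7.
Step 3: Under H0: P(positive) = 0.5, so the number of positives S ~ Bin(14, 0.5).
Step 4: Two-sided exact p-value = sum of Bin(14,0.5) probabilities at or below the observed probability = 1.000000.
Step 5: alpha = 0.1. fail to reject H0.

n_eff = 14, pos = 7, neg = 7, p = 1.000000, fail to reject H0.


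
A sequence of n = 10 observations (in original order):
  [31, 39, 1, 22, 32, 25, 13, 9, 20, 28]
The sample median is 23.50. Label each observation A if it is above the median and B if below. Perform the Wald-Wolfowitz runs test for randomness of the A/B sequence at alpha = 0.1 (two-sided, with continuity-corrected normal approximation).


Step 1: Compute median = 23.50; label A = above, B = below.
Labels in order: AABBAABBBA  (n_A = 5, n_B = 5)
Step 2: Count runs R = 5.
Step 3: Under H0 (random ordering), E[R] = 2*n_A*n_B/(n_A+n_B) + 1 = 2*5*5/10 + 1 = 6.0000.
        Var[R] = 2*n_A*n_B*(2*n_A*n_B - n_A - n_B) / ((n_A+n_B)^2 * (n_A+n_B-1)) = 2000/900 = 2.2222.
        SD[R] = 1.4907.
Step 4: Continuity-corrected z = (R + 0.5 - E[R]) / SD[R] = (5 + 0.5 - 6.0000) / 1.4907 = -0.3354.
Step 5: Two-sided p-value via normal approximation = 2*(1 - Phi(|z|)) = 0.737316.
Step 6: alpha = 0.1. fail to reject H0.

R = 5, z = -0.3354, p = 0.737316, fail to reject H0.


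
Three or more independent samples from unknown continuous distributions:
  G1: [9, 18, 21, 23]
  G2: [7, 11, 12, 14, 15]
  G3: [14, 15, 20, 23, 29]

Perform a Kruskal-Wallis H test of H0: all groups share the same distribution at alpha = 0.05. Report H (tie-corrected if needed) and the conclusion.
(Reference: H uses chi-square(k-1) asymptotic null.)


Step 1: Combine all N = 14 observations and assign midranks.
sorted (value, group, rank): (7,G2,1), (9,G1,2), (11,G2,3), (12,G2,4), (14,G2,5.5), (14,G3,5.5), (15,G2,7.5), (15,G3,7.5), (18,G1,9), (20,G3,10), (21,G1,11), (23,G1,12.5), (23,G3,12.5), (29,G3,14)
Step 2: Sum ranks within each group.
R_1 = 34.5 (n_1 = 4)
R_2 = 21 (n_2 = 5)
R_3 = 49.5 (n_3 = 5)
Step 3: H = 12/(N(N+1)) * sum(R_i^2/n_i) - 3(N+1)
     = 12/(14*15) * (34.5^2/4 + 21^2/5 + 49.5^2/5) - 3*15
     = 0.057143 * 875.812 - 45
     = 5.046429.
Step 4: Ties present; correction factor C = 1 - 18/(14^3 - 14) = 0.993407. Corrected H = 5.046429 / 0.993407 = 5.079923.
Step 5: Under H0, H ~ chi^2(2); p-value = 0.078869.
Step 6: alpha = 0.05. fail to reject H0.

H = 5.0799, df = 2, p = 0.078869, fail to reject H0.


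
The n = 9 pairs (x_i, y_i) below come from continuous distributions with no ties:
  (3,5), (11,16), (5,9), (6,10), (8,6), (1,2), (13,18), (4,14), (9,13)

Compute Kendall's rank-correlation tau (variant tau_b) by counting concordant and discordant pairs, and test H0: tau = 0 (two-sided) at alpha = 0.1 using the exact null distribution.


Step 1: Enumerate the 36 unordered pairs (i,j) with i<j and classify each by sign(x_j-x_i) * sign(y_j-y_i).
  (1,2):dx=+8,dy=+11->C; (1,3):dx=+2,dy=+4->C; (1,4):dx=+3,dy=+5->C; (1,5):dx=+5,dy=+1->C
  (1,6):dx=-2,dy=-3->C; (1,7):dx=+10,dy=+13->C; (1,8):dx=+1,dy=+9->C; (1,9):dx=+6,dy=+8->C
  (2,3):dx=-6,dy=-7->C; (2,4):dx=-5,dy=-6->C; (2,5):dx=-3,dy=-10->C; (2,6):dx=-10,dy=-14->C
  (2,7):dx=+2,dy=+2->C; (2,8):dx=-7,dy=-2->C; (2,9):dx=-2,dy=-3->C; (3,4):dx=+1,dy=+1->C
  (3,5):dx=+3,dy=-3->D; (3,6):dx=-4,dy=-7->C; (3,7):dx=+8,dy=+9->C; (3,8):dx=-1,dy=+5->D
  (3,9):dx=+4,dy=+4->C; (4,5):dx=+2,dy=-4->D; (4,6):dx=-5,dy=-8->C; (4,7):dx=+7,dy=+8->C
  (4,8):dx=-2,dy=+4->D; (4,9):dx=+3,dy=+3->C; (5,6):dx=-7,dy=-4->C; (5,7):dx=+5,dy=+12->C
  (5,8):dx=-4,dy=+8->D; (5,9):dx=+1,dy=+7->C; (6,7):dx=+12,dy=+16->C; (6,8):dx=+3,dy=+12->C
  (6,9):dx=+8,dy=+11->C; (7,8):dx=-9,dy=-4->C; (7,9):dx=-4,dy=-5->C; (8,9):dx=+5,dy=-1->D
Step 2: C = 30, D = 6, total pairs = 36.
Step 3: tau = (C - D)/(n(n-1)/2) = (30 - 6)/36 = 0.666667.
Step 4: Exact two-sided p-value (enumerate n! = 362880 permutations of y under H0): p = 0.012665.
Step 5: alpha = 0.1. reject H0.

tau_b = 0.6667 (C=30, D=6), p = 0.012665, reject H0.


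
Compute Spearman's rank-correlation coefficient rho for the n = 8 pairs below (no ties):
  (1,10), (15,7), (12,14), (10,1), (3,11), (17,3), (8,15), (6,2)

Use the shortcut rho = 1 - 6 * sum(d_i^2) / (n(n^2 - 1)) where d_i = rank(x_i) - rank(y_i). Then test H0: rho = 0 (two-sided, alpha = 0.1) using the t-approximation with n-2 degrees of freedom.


Step 1: Rank x and y separately (midranks; no ties here).
rank(x): 1->1, 15->7, 12->6, 10->5, 3->2, 17->8, 8->4, 6->3
rank(y): 10->5, 7->4, 14->7, 1->1, 11->6, 3->3, 15->8, 2->2
Step 2: d_i = R_x(i) - R_y(i); compute d_i^2.
  (1-5)^2=16, (7-4)^2=9, (6-7)^2=1, (5-1)^2=16, (2-6)^2=16, (8-3)^2=25, (4-8)^2=16, (3-2)^2=1
sum(d^2) = 100.
Step 3: rho = 1 - 6*100 / (8*(8^2 - 1)) = 1 - 600/504 = -0.190476.
Step 4: Under H0, t = rho * sqrt((n-2)/(1-rho^2)) = -0.4753 ~ t(6).
Step 5: Two-sided p-value from the t-distribution with 6 df = 0.651401.
Step 6: alpha = 0.1. fail to reject H0.

rho = -0.1905, p = 0.651401, fail to reject H0 at alpha = 0.1.


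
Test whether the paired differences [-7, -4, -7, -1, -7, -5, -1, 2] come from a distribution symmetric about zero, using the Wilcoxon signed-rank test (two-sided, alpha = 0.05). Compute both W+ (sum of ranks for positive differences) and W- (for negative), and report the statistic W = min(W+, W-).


Step 1: Drop any zero differences (none here) and take |d_i|.
|d| = [7, 4, 7, 1, 7, 5, 1, 2]
Step 2: Midrank |d_i| (ties get averaged ranks).
ranks: |7|->7, |4|->4, |7|->7, |1|->1.5, |7|->7, |5|->5, |1|->1.5, |2|->3
Step 3: Attach original signs; sum ranks with positive sign and with negative sign.
W+ = 3 = 3
W- = 7 + 4 + 7 + 1.5 + 7 + 5 + 1.5 = 33
(Check: W+ + W- = 36 should equal n(n+1)/2 = 36.)
Step 4: Test statistic W = min(W+, W-) = 3.
Step 5: Ties in |d|, so use the tie-corrected normal approximation.
        E[W] = n(n+1)/4 = 8*9/4 = 18.
        Tie groups: |d|=1 (t=2), |d|=7 (t=3); sum(t^3 - t) = 30.
        Var[W] = n(n+1)(2n+1)/24 - sum(t^3-t)/48 = 1224/24 - 30/48 = 50.375.
        z = (W - E[W]) / sqrt(Var[W]) = (3 - 18) / 7.0975 = -2.1134.
        Two-sided p = 2*Phi(z) = 0.034566.
Step 6: alpha = 0.05. reject H0.

W+ = 3, W- = 33, W = min = 3, p = 0.034566, reject H0.


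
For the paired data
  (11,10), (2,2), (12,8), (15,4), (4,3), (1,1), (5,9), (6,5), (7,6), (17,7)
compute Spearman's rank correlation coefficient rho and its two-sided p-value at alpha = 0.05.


Step 1: Rank x and y separately (midranks; no ties here).
rank(x): 11->7, 2->2, 12->8, 15->9, 4->3, 1->1, 5->4, 6->5, 7->6, 17->10
rank(y): 10->10, 2->2, 8->8, 4->4, 3->3, 1->1, 9->9, 5->5, 6->6, 7->7
Step 2: d_i = R_x(i) - R_y(i); compute d_i^2.
  (7-10)^2=9, (2-2)^2=0, (8-8)^2=0, (9-4)^2=25, (3-3)^2=0, (1-1)^2=0, (4-9)^2=25, (5-5)^2=0, (6-6)^2=0, (10-7)^2=9
sum(d^2) = 68.
Step 3: rho = 1 - 6*68 / (10*(10^2 - 1)) = 1 - 408/990 = 0.587879.
Step 4: Under H0, t = rho * sqrt((n-2)/(1-rho^2)) = 2.0555 ~ t(8).
Step 5: Two-sided p-value from the t-distribution with 8 df = 0.073878.
Step 6: alpha = 0.05. fail to reject H0.

rho = 0.5879, p = 0.073878, fail to reject H0 at alpha = 0.05.


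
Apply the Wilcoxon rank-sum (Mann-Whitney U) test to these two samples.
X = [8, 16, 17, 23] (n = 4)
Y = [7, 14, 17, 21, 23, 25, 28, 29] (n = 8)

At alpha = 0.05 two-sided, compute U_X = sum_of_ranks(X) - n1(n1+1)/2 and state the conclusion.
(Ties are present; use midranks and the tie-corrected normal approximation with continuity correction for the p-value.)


Step 1: Combine and sort all 12 observations; assign midranks.
sorted (value, group): (7,Y), (8,X), (14,Y), (16,X), (17,X), (17,Y), (21,Y), (23,X), (23,Y), (25,Y), (28,Y), (29,Y)
ranks: 7->1, 8->2, 14->3, 16->4, 17->5.5, 17->5.5, 21->7, 23->8.5, 23->8.5, 25->10, 28->11, 29->12
Step 2: Rank sum for X: R1 = 2 + 4 + 5.5 + 8.5 = 20.
Step 3: U_X = R1 - n1(n1+1)/2 = 20 - 4*5/2 = 20 - 10 = 10.
       U_Y = n1*n2 - U_X = 32 - 10 = 22.
Step 4: Ties are present, so use the tie-corrected normal approximation (with continuity correction) for the p-value.
Step 5: p-value = 0.348547; compare to alpha = 0.05. fail to reject H0.

U_X = 10, p = 0.348547, fail to reject H0 at alpha = 0.05.


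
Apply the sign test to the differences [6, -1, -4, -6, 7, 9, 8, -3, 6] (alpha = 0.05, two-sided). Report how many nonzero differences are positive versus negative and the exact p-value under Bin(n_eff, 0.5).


Step 1: Discard zero differences. Original n = 9; n_eff = number of nonzero differences = 9.
Nonzero differences (with sign): +6, -1, -4, -6, +7, +9, +8, -3, +6
Step 2: Count signs: positive = 5, negative = 4.
Step 3: Under H0: P(positive) = 0.5, so the number of positives S ~ Bin(9, 0.5).
Step 4: Two-sided exact p-value = sum of Bin(9,0.5) probabilities at or below the observed probability = 1.000000.
Step 5: alpha = 0.05. fail to reject H0.

n_eff = 9, pos = 5, neg = 4, p = 1.000000, fail to reject H0.


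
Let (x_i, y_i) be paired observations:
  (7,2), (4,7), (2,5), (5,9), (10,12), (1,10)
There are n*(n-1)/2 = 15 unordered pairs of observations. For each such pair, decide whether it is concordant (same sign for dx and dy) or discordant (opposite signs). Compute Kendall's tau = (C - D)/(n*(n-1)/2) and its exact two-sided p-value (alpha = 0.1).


Step 1: Enumerate the 15 unordered pairs (i,j) with i<j and classify each by sign(x_j-x_i) * sign(y_j-y_i).
  (1,2):dx=-3,dy=+5->D; (1,3):dx=-5,dy=+3->D; (1,4):dx=-2,dy=+7->D; (1,5):dx=+3,dy=+10->C
  (1,6):dx=-6,dy=+8->D; (2,3):dx=-2,dy=-2->C; (2,4):dx=+1,dy=+2->C; (2,5):dx=+6,dy=+5->C
  (2,6):dx=-3,dy=+3->D; (3,4):dx=+3,dy=+4->C; (3,5):dx=+8,dy=+7->C; (3,6):dx=-1,dy=+5->D
  (4,5):dx=+5,dy=+3->C; (4,6):dx=-4,dy=+1->D; (5,6):dx=-9,dy=-2->C
Step 2: C = 8, D = 7, total pairs = 15.
Step 3: tau = (C - D)/(n(n-1)/2) = (8 - 7)/15 = 0.066667.
Step 4: Exact two-sided p-value (enumerate n! = 720 permutations of y under H0): p = 1.000000.
Step 5: alpha = 0.1. fail to reject H0.

tau_b = 0.0667 (C=8, D=7), p = 1.000000, fail to reject H0.


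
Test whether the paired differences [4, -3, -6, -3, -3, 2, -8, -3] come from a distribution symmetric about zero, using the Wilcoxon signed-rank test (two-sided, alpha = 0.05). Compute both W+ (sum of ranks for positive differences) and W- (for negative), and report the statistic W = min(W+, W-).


Step 1: Drop any zero differences (none here) and take |d_i|.
|d| = [4, 3, 6, 3, 3, 2, 8, 3]
Step 2: Midrank |d_i| (ties get averaged ranks).
ranks: |4|->6, |3|->3.5, |6|->7, |3|->3.5, |3|->3.5, |2|->1, |8|->8, |3|->3.5
Step 3: Attach original signs; sum ranks with positive sign and with negative sign.
W+ = 6 + 1 = 7
W- = 3.5 + 7 + 3.5 + 3.5 + 8 + 3.5 = 29
(Check: W+ + W- = 36 should equal n(n+1)/2 = 36.)
Step 4: Test statistic W = min(W+, W-) = 7.
Step 5: Ties in |d|, so use the tie-corrected normal approximation.
        E[W] = n(n+1)/4 = 8*9/4 = 18.
        Tie groups: |d|=3 (t=4); sum(t^3 - t) = 60.
        Var[W] = n(n+1)(2n+1)/24 - sum(t^3-t)/48 = 1224/24 - 60/48 = 49.75.
        z = (W - E[W]) / sqrt(Var[W]) = (7 - 18) / 7.0534 = -1.5595.
        Two-sided p = 2*Phi(z) = 0.118869.
Step 6: alpha = 0.05. fail to reject H0.

W+ = 7, W- = 29, W = min = 7, p = 0.118869, fail to reject H0.


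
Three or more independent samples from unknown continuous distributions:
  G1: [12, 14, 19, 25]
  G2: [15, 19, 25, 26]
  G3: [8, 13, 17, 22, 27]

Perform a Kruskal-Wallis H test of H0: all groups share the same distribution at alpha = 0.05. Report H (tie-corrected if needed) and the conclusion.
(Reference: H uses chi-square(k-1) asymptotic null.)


Step 1: Combine all N = 13 observations and assign midranks.
sorted (value, group, rank): (8,G3,1), (12,G1,2), (13,G3,3), (14,G1,4), (15,G2,5), (17,G3,6), (19,G1,7.5), (19,G2,7.5), (22,G3,9), (25,G1,10.5), (25,G2,10.5), (26,G2,12), (27,G3,13)
Step 2: Sum ranks within each group.
R_1 = 24 (n_1 = 4)
R_2 = 35 (n_2 = 4)
R_3 = 32 (n_3 = 5)
Step 3: H = 12/(N(N+1)) * sum(R_i^2/n_i) - 3(N+1)
     = 12/(13*14) * (24^2/4 + 35^2/4 + 32^2/5) - 3*14
     = 0.065934 * 655.05 - 42
     = 1.190110.
Step 4: Ties present; correction factor C = 1 - 12/(13^3 - 13) = 0.994505. Corrected H = 1.190110 / 0.994505 = 1.196685.
Step 5: Under H0, H ~ chi^2(2); p-value = 0.549722.
Step 6: alpha = 0.05. fail to reject H0.

H = 1.1967, df = 2, p = 0.549722, fail to reject H0.


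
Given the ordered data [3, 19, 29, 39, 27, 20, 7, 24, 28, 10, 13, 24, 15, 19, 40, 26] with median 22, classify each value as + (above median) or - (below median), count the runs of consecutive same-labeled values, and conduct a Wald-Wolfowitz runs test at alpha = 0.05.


Step 1: Compute median = 22; label A = above, B = below.
Labels in order: BBAAABBAABBABBAA  (n_A = 8, n_B = 8)
Step 2: Count runs R = 8.
Step 3: Under H0 (random ordering), E[R] = 2*n_A*n_B/(n_A+n_B) + 1 = 2*8*8/16 + 1 = 9.0000.
        Var[R] = 2*n_A*n_B*(2*n_A*n_B - n_A - n_B) / ((n_A+n_B)^2 * (n_A+n_B-1)) = 14336/3840 = 3.7333.
        SD[R] = 1.9322.
Step 4: Continuity-corrected z = (R + 0.5 - E[R]) / SD[R] = (8 + 0.5 - 9.0000) / 1.9322 = -0.2588.
Step 5: Two-sided p-value via normal approximation = 2*(1 - Phi(|z|)) = 0.795809.
Step 6: alpha = 0.05. fail to reject H0.

R = 8, z = -0.2588, p = 0.795809, fail to reject H0.


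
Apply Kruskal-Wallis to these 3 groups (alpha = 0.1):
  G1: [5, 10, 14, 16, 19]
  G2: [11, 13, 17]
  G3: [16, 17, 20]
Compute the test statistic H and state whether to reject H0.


Step 1: Combine all N = 11 observations and assign midranks.
sorted (value, group, rank): (5,G1,1), (10,G1,2), (11,G2,3), (13,G2,4), (14,G1,5), (16,G1,6.5), (16,G3,6.5), (17,G2,8.5), (17,G3,8.5), (19,G1,10), (20,G3,11)
Step 2: Sum ranks within each group.
R_1 = 24.5 (n_1 = 5)
R_2 = 15.5 (n_2 = 3)
R_3 = 26 (n_3 = 3)
Step 3: H = 12/(N(N+1)) * sum(R_i^2/n_i) - 3(N+1)
     = 12/(11*12) * (24.5^2/5 + 15.5^2/3 + 26^2/3) - 3*12
     = 0.090909 * 425.467 - 36
     = 2.678788.
Step 4: Ties present; correction factor C = 1 - 12/(11^3 - 11) = 0.990909. Corrected H = 2.678788 / 0.990909 = 2.703364.
Step 5: Under H0, H ~ chi^2(2); p-value = 0.258805.
Step 6: alpha = 0.1. fail to reject H0.

H = 2.7034, df = 2, p = 0.258805, fail to reject H0.


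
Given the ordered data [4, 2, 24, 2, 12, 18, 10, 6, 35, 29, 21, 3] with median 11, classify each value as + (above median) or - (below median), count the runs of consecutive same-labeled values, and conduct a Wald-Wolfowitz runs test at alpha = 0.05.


Step 1: Compute median = 11; label A = above, B = below.
Labels in order: BBABAABBAAAB  (n_A = 6, n_B = 6)
Step 2: Count runs R = 7.
Step 3: Under H0 (random ordering), E[R] = 2*n_A*n_B/(n_A+n_B) + 1 = 2*6*6/12 + 1 = 7.0000.
        Var[R] = 2*n_A*n_B*(2*n_A*n_B - n_A - n_B) / ((n_A+n_B)^2 * (n_A+n_B-1)) = 4320/1584 = 2.7273.
        SD[R] = 1.6514.
Step 4: R = E[R], so z = 0 with no continuity correction.
Step 5: Two-sided p-value via normal approximation = 2*(1 - Phi(|z|)) = 1.000000.
Step 6: alpha = 0.05. fail to reject H0.

R = 7, z = 0.0000, p = 1.000000, fail to reject H0.


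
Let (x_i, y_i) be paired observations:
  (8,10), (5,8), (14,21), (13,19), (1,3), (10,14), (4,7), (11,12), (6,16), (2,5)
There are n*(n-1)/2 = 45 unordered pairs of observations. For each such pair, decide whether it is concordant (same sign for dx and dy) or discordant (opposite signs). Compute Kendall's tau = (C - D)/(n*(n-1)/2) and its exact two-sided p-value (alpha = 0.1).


Step 1: Enumerate the 45 unordered pairs (i,j) with i<j and classify each by sign(x_j-x_i) * sign(y_j-y_i).
  (1,2):dx=-3,dy=-2->C; (1,3):dx=+6,dy=+11->C; (1,4):dx=+5,dy=+9->C; (1,5):dx=-7,dy=-7->C
  (1,6):dx=+2,dy=+4->C; (1,7):dx=-4,dy=-3->C; (1,8):dx=+3,dy=+2->C; (1,9):dx=-2,dy=+6->D
  (1,10):dx=-6,dy=-5->C; (2,3):dx=+9,dy=+13->C; (2,4):dx=+8,dy=+11->C; (2,5):dx=-4,dy=-5->C
  (2,6):dx=+5,dy=+6->C; (2,7):dx=-1,dy=-1->C; (2,8):dx=+6,dy=+4->C; (2,9):dx=+1,dy=+8->C
  (2,10):dx=-3,dy=-3->C; (3,4):dx=-1,dy=-2->C; (3,5):dx=-13,dy=-18->C; (3,6):dx=-4,dy=-7->C
  (3,7):dx=-10,dy=-14->C; (3,8):dx=-3,dy=-9->C; (3,9):dx=-8,dy=-5->C; (3,10):dx=-12,dy=-16->C
  (4,5):dx=-12,dy=-16->C; (4,6):dx=-3,dy=-5->C; (4,7):dx=-9,dy=-12->C; (4,8):dx=-2,dy=-7->C
  (4,9):dx=-7,dy=-3->C; (4,10):dx=-11,dy=-14->C; (5,6):dx=+9,dy=+11->C; (5,7):dx=+3,dy=+4->C
  (5,8):dx=+10,dy=+9->C; (5,9):dx=+5,dy=+13->C; (5,10):dx=+1,dy=+2->C; (6,7):dx=-6,dy=-7->C
  (6,8):dx=+1,dy=-2->D; (6,9):dx=-4,dy=+2->D; (6,10):dx=-8,dy=-9->C; (7,8):dx=+7,dy=+5->C
  (7,9):dx=+2,dy=+9->C; (7,10):dx=-2,dy=-2->C; (8,9):dx=-5,dy=+4->D; (8,10):dx=-9,dy=-7->C
  (9,10):dx=-4,dy=-11->C
Step 2: C = 41, D = 4, total pairs = 45.
Step 3: tau = (C - D)/(n(n-1)/2) = (41 - 4)/45 = 0.822222.
Step 4: Exact two-sided p-value (enumerate n! = 3628800 permutations of y under H0): p = 0.000358.
Step 5: alpha = 0.1. reject H0.

tau_b = 0.8222 (C=41, D=4), p = 0.000358, reject H0.


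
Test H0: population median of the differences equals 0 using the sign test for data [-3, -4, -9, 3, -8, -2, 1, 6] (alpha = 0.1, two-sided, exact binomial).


Step 1: Discard zero differences. Original n = 8; n_eff = number of nonzero differences = 8.
Nonzero differences (with sign): -3, -4, -9, +3, -8, -2, +1, +6
Step 2: Count signs: positive = 3, negative = 5.
Step 3: Under H0: P(positive) = 0.5, so the number of positives S ~ Bin(8, 0.5).
Step 4: Two-sided exact p-value = sum of Bin(8,0.5) probabilities at or below the observed probability = 0.726562.
Step 5: alpha = 0.1. fail to reject H0.

n_eff = 8, pos = 3, neg = 5, p = 0.726562, fail to reject H0.


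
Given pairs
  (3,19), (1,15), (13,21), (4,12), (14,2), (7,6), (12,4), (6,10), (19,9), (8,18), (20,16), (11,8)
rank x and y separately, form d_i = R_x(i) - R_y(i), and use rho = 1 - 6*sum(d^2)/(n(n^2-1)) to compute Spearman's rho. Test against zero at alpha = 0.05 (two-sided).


Step 1: Rank x and y separately (midranks; no ties here).
rank(x): 3->2, 1->1, 13->9, 4->3, 14->10, 7->5, 12->8, 6->4, 19->11, 8->6, 20->12, 11->7
rank(y): 19->11, 15->8, 21->12, 12->7, 2->1, 6->3, 4->2, 10->6, 9->5, 18->10, 16->9, 8->4
Step 2: d_i = R_x(i) - R_y(i); compute d_i^2.
  (2-11)^2=81, (1-8)^2=49, (9-12)^2=9, (3-7)^2=16, (10-1)^2=81, (5-3)^2=4, (8-2)^2=36, (4-6)^2=4, (11-5)^2=36, (6-10)^2=16, (12-9)^2=9, (7-4)^2=9
sum(d^2) = 350.
Step 3: rho = 1 - 6*350 / (12*(12^2 - 1)) = 1 - 2100/1716 = -0.223776.
Step 4: Under H0, t = rho * sqrt((n-2)/(1-rho^2)) = -0.7261 ~ t(10).
Step 5: Two-sided p-value from the t-distribution with 10 df = 0.484452.
Step 6: alpha = 0.05. fail to reject H0.

rho = -0.2238, p = 0.484452, fail to reject H0 at alpha = 0.05.


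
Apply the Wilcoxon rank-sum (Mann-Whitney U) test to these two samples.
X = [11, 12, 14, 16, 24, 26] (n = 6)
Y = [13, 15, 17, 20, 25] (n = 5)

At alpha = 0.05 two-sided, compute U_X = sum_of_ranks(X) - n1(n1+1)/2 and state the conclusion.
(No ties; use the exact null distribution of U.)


Step 1: Combine and sort all 11 observations; assign midranks.
sorted (value, group): (11,X), (12,X), (13,Y), (14,X), (15,Y), (16,X), (17,Y), (20,Y), (24,X), (25,Y), (26,X)
ranks: 11->1, 12->2, 13->3, 14->4, 15->5, 16->6, 17->7, 20->8, 24->9, 25->10, 26->11
Step 2: Rank sum for X: R1 = 1 + 2 + 4 + 6 + 9 + 11 = 33.
Step 3: U_X = R1 - n1(n1+1)/2 = 33 - 6*7/2 = 33 - 21 = 12.
       U_Y = n1*n2 - U_X = 30 - 12 = 18.
Step 4: No ties, so the exact null distribution of U (based on enumerating the C(11,6) = 462 equally likely rank assignments) gives the two-sided p-value.
Step 5: p-value = 0.662338; compare to alpha = 0.05. fail to reject H0.

U_X = 12, p = 0.662338, fail to reject H0 at alpha = 0.05.


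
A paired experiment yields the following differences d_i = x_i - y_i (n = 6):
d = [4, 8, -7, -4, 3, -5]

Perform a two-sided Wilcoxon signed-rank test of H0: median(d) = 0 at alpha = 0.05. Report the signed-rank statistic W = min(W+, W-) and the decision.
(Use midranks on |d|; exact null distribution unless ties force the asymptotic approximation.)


Step 1: Drop any zero differences (none here) and take |d_i|.
|d| = [4, 8, 7, 4, 3, 5]
Step 2: Midrank |d_i| (ties get averaged ranks).
ranks: |4|->2.5, |8|->6, |7|->5, |4|->2.5, |3|->1, |5|->4
Step 3: Attach original signs; sum ranks with positive sign and with negative sign.
W+ = 2.5 + 6 + 1 = 9.5
W- = 5 + 2.5 + 4 = 11.5
(Check: W+ + W- = 21 should equal n(n+1)/2 = 21.)
Step 4: Test statistic W = min(W+, W-) = 9.5.
Step 5: Ties in |d|, so use the tie-corrected normal approximation.
        E[W] = n(n+1)/4 = 6*7/4 = 10.5.
        Tie groups: |d|=4 (t=2); sum(t^3 - t) = 6.
        Var[W] = n(n+1)(2n+1)/24 - sum(t^3-t)/48 = 546/24 - 6/48 = 22.625.
        z = (W - E[W]) / sqrt(Var[W]) = (9.5 - 10.5) / 4.7566 = -0.2102.
        Two-sided p = 2*Phi(z) = 0.833484.
Step 6: alpha = 0.05. fail to reject H0.

W+ = 9.5, W- = 11.5, W = min = 9.5, p = 0.833484, fail to reject H0.


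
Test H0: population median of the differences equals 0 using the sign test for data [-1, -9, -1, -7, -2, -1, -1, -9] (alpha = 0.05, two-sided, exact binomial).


Step 1: Discard zero differences. Original n = 8; n_eff = number of nonzero differences = 8.
Nonzero differences (with sign): -1, -9, -1, -7, -2, -1, -1, -9
Step 2: Count signs: positive = 0, negative = 8.
Step 3: Under H0: P(positive) = 0.5, so the number of positives S ~ Bin(8, 0.5).
Step 4: Two-sided exact p-value = sum of Bin(8,0.5) probabilities at or below the observed probability = 0.007812.
Step 5: alpha = 0.05. reject H0.

n_eff = 8, pos = 0, neg = 8, p = 0.007812, reject H0.


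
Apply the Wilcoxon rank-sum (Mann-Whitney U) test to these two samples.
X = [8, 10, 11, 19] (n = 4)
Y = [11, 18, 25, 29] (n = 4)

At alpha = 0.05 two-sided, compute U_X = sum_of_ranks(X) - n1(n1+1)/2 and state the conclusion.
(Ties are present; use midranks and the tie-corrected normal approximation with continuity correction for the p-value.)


Step 1: Combine and sort all 8 observations; assign midranks.
sorted (value, group): (8,X), (10,X), (11,X), (11,Y), (18,Y), (19,X), (25,Y), (29,Y)
ranks: 8->1, 10->2, 11->3.5, 11->3.5, 18->5, 19->6, 25->7, 29->8
Step 2: Rank sum for X: R1 = 1 + 2 + 3.5 + 6 = 12.5.
Step 3: U_X = R1 - n1(n1+1)/2 = 12.5 - 4*5/2 = 12.5 - 10 = 2.5.
       U_Y = n1*n2 - U_X = 16 - 2.5 = 13.5.
Step 4: Ties are present, so use the tie-corrected normal approximation (with continuity correction) for the p-value.
Step 5: p-value = 0.146489; compare to alpha = 0.05. fail to reject H0.

U_X = 2.5, p = 0.146489, fail to reject H0 at alpha = 0.05.


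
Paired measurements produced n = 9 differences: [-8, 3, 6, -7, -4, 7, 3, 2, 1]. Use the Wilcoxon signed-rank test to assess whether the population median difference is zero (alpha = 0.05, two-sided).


Step 1: Drop any zero differences (none here) and take |d_i|.
|d| = [8, 3, 6, 7, 4, 7, 3, 2, 1]
Step 2: Midrank |d_i| (ties get averaged ranks).
ranks: |8|->9, |3|->3.5, |6|->6, |7|->7.5, |4|->5, |7|->7.5, |3|->3.5, |2|->2, |1|->1
Step 3: Attach original signs; sum ranks with positive sign and with negative sign.
W+ = 3.5 + 6 + 7.5 + 3.5 + 2 + 1 = 23.5
W- = 9 + 7.5 + 5 = 21.5
(Check: W+ + W- = 45 should equal n(n+1)/2 = 45.)
Step 4: Test statistic W = min(W+, W-) = 21.5.
Step 5: Ties in |d|, so use the tie-corrected normal approximation.
        E[W] = n(n+1)/4 = 9*10/4 = 22.5.
        Tie groups: |d|=3 (t=2), |d|=7 (t=2); sum(t^3 - t) = 12.
        Var[W] = n(n+1)(2n+1)/24 - sum(t^3-t)/48 = 1710/24 - 12/48 = 71.
        z = (W - E[W]) / sqrt(Var[W]) = (21.5 - 22.5) / 8.4261 = -0.1187.
        Two-sided p = 2*Phi(z) = 0.905530.
Step 6: alpha = 0.05. fail to reject H0.

W+ = 23.5, W- = 21.5, W = min = 21.5, p = 0.905530, fail to reject H0.


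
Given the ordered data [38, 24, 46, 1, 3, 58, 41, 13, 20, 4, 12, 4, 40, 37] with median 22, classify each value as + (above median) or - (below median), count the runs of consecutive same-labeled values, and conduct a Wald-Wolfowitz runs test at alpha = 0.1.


Step 1: Compute median = 22; label A = above, B = below.
Labels in order: AAABBAABBBBBAA  (n_A = 7, n_B = 7)
Step 2: Count runs R = 5.
Step 3: Under H0 (random ordering), E[R] = 2*n_A*n_B/(n_A+n_B) + 1 = 2*7*7/14 + 1 = 8.0000.
        Var[R] = 2*n_A*n_B*(2*n_A*n_B - n_A - n_B) / ((n_A+n_B)^2 * (n_A+n_B-1)) = 8232/2548 = 3.2308.
        SD[R] = 1.7974.
Step 4: Continuity-corrected z = (R + 0.5 - E[R]) / SD[R] = (5 + 0.5 - 8.0000) / 1.7974 = -1.3909.
Step 5: Two-sided p-value via normal approximation = 2*(1 - Phi(|z|)) = 0.164264.
Step 6: alpha = 0.1. fail to reject H0.

R = 5, z = -1.3909, p = 0.164264, fail to reject H0.


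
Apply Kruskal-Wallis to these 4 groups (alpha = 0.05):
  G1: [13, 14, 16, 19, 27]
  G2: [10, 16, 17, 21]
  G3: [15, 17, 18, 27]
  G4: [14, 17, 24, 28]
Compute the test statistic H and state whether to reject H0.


Step 1: Combine all N = 17 observations and assign midranks.
sorted (value, group, rank): (10,G2,1), (13,G1,2), (14,G1,3.5), (14,G4,3.5), (15,G3,5), (16,G1,6.5), (16,G2,6.5), (17,G2,9), (17,G3,9), (17,G4,9), (18,G3,11), (19,G1,12), (21,G2,13), (24,G4,14), (27,G1,15.5), (27,G3,15.5), (28,G4,17)
Step 2: Sum ranks within each group.
R_1 = 39.5 (n_1 = 5)
R_2 = 29.5 (n_2 = 4)
R_3 = 40.5 (n_3 = 4)
R_4 = 43.5 (n_4 = 4)
Step 3: H = 12/(N(N+1)) * sum(R_i^2/n_i) - 3(N+1)
     = 12/(17*18) * (39.5^2/5 + 29.5^2/4 + 40.5^2/4 + 43.5^2/4) - 3*18
     = 0.039216 * 1412.74 - 54
     = 1.401471.
Step 4: Ties present; correction factor C = 1 - 42/(17^3 - 17) = 0.991422. Corrected H = 1.401471 / 0.991422 = 1.413597.
Step 5: Under H0, H ~ chi^2(3); p-value = 0.702351.
Step 6: alpha = 0.05. fail to reject H0.

H = 1.4136, df = 3, p = 0.702351, fail to reject H0.


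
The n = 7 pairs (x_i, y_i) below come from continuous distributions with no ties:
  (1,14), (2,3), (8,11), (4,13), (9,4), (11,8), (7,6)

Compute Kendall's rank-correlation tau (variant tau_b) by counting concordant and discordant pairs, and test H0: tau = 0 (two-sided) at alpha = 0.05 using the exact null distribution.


Step 1: Enumerate the 21 unordered pairs (i,j) with i<j and classify each by sign(x_j-x_i) * sign(y_j-y_i).
  (1,2):dx=+1,dy=-11->D; (1,3):dx=+7,dy=-3->D; (1,4):dx=+3,dy=-1->D; (1,5):dx=+8,dy=-10->D
  (1,6):dx=+10,dy=-6->D; (1,7):dx=+6,dy=-8->D; (2,3):dx=+6,dy=+8->C; (2,4):dx=+2,dy=+10->C
  (2,5):dx=+7,dy=+1->C; (2,6):dx=+9,dy=+5->C; (2,7):dx=+5,dy=+3->C; (3,4):dx=-4,dy=+2->D
  (3,5):dx=+1,dy=-7->D; (3,6):dx=+3,dy=-3->D; (3,7):dx=-1,dy=-5->C; (4,5):dx=+5,dy=-9->D
  (4,6):dx=+7,dy=-5->D; (4,7):dx=+3,dy=-7->D; (5,6):dx=+2,dy=+4->C; (5,7):dx=-2,dy=+2->D
  (6,7):dx=-4,dy=-2->C
Step 2: C = 8, D = 13, total pairs = 21.
Step 3: tau = (C - D)/(n(n-1)/2) = (8 - 13)/21 = -0.238095.
Step 4: Exact two-sided p-value (enumerate n! = 5040 permutations of y under H0): p = 0.561905.
Step 5: alpha = 0.05. fail to reject H0.

tau_b = -0.2381 (C=8, D=13), p = 0.561905, fail to reject H0.


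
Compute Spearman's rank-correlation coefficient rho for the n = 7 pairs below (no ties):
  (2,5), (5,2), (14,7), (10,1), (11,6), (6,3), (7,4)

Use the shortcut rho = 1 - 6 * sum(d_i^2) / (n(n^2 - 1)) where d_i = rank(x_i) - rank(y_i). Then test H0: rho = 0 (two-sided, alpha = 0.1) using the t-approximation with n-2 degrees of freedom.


Step 1: Rank x and y separately (midranks; no ties here).
rank(x): 2->1, 5->2, 14->7, 10->5, 11->6, 6->3, 7->4
rank(y): 5->5, 2->2, 7->7, 1->1, 6->6, 3->3, 4->4
Step 2: d_i = R_x(i) - R_y(i); compute d_i^2.
  (1-5)^2=16, (2-2)^2=0, (7-7)^2=0, (5-1)^2=16, (6-6)^2=0, (3-3)^2=0, (4-4)^2=0
sum(d^2) = 32.
Step 3: rho = 1 - 6*32 / (7*(7^2 - 1)) = 1 - 192/336 = 0.428571.
Step 4: Under H0, t = rho * sqrt((n-2)/(1-rho^2)) = 1.0607 ~ t(5).
Step 5: Two-sided p-value from the t-distribution with 5 df = 0.337368.
Step 6: alpha = 0.1. fail to reject H0.

rho = 0.4286, p = 0.337368, fail to reject H0 at alpha = 0.1.


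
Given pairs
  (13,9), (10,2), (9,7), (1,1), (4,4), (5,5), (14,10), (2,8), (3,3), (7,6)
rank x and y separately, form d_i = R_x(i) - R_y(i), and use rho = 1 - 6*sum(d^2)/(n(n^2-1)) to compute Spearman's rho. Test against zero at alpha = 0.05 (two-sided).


Step 1: Rank x and y separately (midranks; no ties here).
rank(x): 13->9, 10->8, 9->7, 1->1, 4->4, 5->5, 14->10, 2->2, 3->3, 7->6
rank(y): 9->9, 2->2, 7->7, 1->1, 4->4, 5->5, 10->10, 8->8, 3->3, 6->6
Step 2: d_i = R_x(i) - R_y(i); compute d_i^2.
  (9-9)^2=0, (8-2)^2=36, (7-7)^2=0, (1-1)^2=0, (4-4)^2=0, (5-5)^2=0, (10-10)^2=0, (2-8)^2=36, (3-3)^2=0, (6-6)^2=0
sum(d^2) = 72.
Step 3: rho = 1 - 6*72 / (10*(10^2 - 1)) = 1 - 432/990 = 0.563636.
Step 4: Under H0, t = rho * sqrt((n-2)/(1-rho^2)) = 1.9300 ~ t(8).
Step 5: Two-sided p-value from the t-distribution with 8 df = 0.089724.
Step 6: alpha = 0.05. fail to reject H0.

rho = 0.5636, p = 0.089724, fail to reject H0 at alpha = 0.05.


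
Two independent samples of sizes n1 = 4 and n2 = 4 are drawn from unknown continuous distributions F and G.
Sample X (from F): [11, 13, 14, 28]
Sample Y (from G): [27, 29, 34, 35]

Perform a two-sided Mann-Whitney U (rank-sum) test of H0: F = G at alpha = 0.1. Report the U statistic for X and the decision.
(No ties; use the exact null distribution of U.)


Step 1: Combine and sort all 8 observations; assign midranks.
sorted (value, group): (11,X), (13,X), (14,X), (27,Y), (28,X), (29,Y), (34,Y), (35,Y)
ranks: 11->1, 13->2, 14->3, 27->4, 28->5, 29->6, 34->7, 35->8
Step 2: Rank sum for X: R1 = 1 + 2 + 3 + 5 = 11.
Step 3: U_X = R1 - n1(n1+1)/2 = 11 - 4*5/2 = 11 - 10 = 1.
       U_Y = n1*n2 - U_X = 16 - 1 = 15.
Step 4: No ties, so the exact null distribution of U (based on enumerating the C(8,4) = 70 equally likely rank assignments) gives the two-sided p-value.
Step 5: p-value = 0.057143; compare to alpha = 0.1. reject H0.

U_X = 1, p = 0.057143, reject H0 at alpha = 0.1.
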